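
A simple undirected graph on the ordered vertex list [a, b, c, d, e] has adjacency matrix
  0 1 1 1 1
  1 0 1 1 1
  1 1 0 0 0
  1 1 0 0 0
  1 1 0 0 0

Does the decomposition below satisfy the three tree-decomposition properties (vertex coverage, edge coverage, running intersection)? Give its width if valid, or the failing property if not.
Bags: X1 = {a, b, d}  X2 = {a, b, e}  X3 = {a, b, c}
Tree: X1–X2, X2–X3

Vertex coverage: the bags together contain {a, b, c, d, e}, the full vertex set. Edge coverage: each edge of G has both endpoints in at least one bag. Running intersection: for every vertex, the bags containing it form a connected subtree. All three properties hold, so this is a valid tree decomposition of width max|bag| − 1 = 2, and hence tw(G) ≤ 2.

Yes; width 2.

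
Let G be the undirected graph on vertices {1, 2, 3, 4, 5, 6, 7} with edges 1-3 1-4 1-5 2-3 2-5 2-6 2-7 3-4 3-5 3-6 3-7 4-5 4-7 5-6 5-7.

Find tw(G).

3

A width-3 tree decomposition is:
Bags: B1 = {3, 4, 5, 7}  B2 = {1, 3, 4, 5}  B3 = {2, 3, 5, 7}  B4 = {2, 3, 5, 6}
Tree: B1–B2, B1–B3, B3–B4
Every bag has size at most 4, so the width is 4 − 1 = 3 and tw(G) ≤ 3. On the other hand G contains the 4-clique {1, 3, 4, 5}. A clique must lie in a single bag of any decomposition, so no decomposition can have width below 3. Hence tw(G) = 3 exactly.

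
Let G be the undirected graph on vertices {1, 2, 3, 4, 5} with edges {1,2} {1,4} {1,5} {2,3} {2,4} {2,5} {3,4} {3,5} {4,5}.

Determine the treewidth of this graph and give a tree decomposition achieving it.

Treewidth 3.
One such decomposition:
Bags: B1 = {2, 3, 4, 5}  B2 = {1, 2, 4, 5}
Tree: B1–B2

Every bag has size at most 4, so the width is 4 − 1 = 3 and tw(G) ≤ 3. On the other hand G contains the 4-clique {1, 2, 4, 5}. A clique must lie in a single bag of any decomposition, so no decomposition can have width below 3. Combining the bounds, tw(G) = 3.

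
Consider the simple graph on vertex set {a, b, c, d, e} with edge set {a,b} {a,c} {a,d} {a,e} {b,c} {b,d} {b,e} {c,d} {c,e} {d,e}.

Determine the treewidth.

4

A width-4 tree decomposition is:
Bags: B1 = {a, b, c, d, e}
Tree: (single bag)
A single bag containing all 5 vertices is trivially a valid decomposition of width 4. On the other hand G contains the 5-clique {a, b, c, d, e}. A clique must lie in a single bag of any decomposition, so no decomposition can have width below 4. Hence tw(G) = 4 exactly.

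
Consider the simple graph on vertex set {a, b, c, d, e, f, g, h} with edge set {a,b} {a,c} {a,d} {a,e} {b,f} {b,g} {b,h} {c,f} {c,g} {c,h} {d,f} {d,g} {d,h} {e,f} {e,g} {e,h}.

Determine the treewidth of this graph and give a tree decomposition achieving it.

Treewidth 4.
Bags: B1 = {a, d, f, g, h}  B2 = {a, b, f, g, h}  B3 = {a, e, f, g, h}  B4 = {a, c, f, g, h}
Tree: B1–B2, B2–B3, B3–B4

Each bag holds 5 vertices, so the decomposition has width 4, which upper-bounds the treewidth. For the lower bound: the 5 vertex sets {d,f}, {a,b}, {e,h}, {g}, {c} are disjoint, each induces a connected subgraph, and every pair is joined by at least one edge of G. Contracting each set to a single vertex therefore yields K_{5} as a minor, and since treewidth is minor-monotone, tw(G) ≥ tw(K_{5}) = 4. The upper and lower bounds meet at 4, so that is the treewidth.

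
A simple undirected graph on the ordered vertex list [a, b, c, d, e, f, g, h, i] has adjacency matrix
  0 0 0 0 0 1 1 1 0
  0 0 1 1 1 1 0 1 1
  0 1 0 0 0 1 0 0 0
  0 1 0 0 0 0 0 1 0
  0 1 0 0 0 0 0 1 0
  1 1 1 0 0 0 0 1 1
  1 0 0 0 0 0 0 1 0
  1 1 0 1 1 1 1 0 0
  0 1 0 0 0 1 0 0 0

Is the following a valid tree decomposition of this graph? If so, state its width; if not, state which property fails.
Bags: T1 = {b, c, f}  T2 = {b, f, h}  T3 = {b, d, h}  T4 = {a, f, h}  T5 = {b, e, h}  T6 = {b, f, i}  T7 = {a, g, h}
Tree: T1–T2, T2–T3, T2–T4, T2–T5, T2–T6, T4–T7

Every vertex of G appears in some bag (union = {a, b, c, d, e, f, g, h, i}); every edge is covered by a bag; and for each vertex v the set of bags containing v is connected in the bag tree. The decomposition is therefore valid. The largest bag has 3 vertices, so the width is 2.

Yes; width 2.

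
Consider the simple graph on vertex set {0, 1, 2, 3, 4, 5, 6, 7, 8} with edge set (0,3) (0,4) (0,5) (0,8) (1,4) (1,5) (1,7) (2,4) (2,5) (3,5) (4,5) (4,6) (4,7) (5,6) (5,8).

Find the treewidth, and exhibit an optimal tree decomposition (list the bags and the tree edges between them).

Each bag holds 3 vertices, so the decomposition has width 2, which upper-bounds the treewidth. Conversely, {0, 5, 8} is a clique of size 3, and the vertices of any clique must share a bag in every tree decomposition; so some bag has ≥ 3 vertices and tw(G) ≥ 2. Combining the bounds, tw(G) = 2.

Treewidth 2.
Bags: B1 = {0, 5, 8}  B2 = {0, 4, 5}  B3 = {4, 5, 6}  B4 = {1, 4, 5}  B5 = {0, 3, 5}  B6 = {1, 4, 7}  B7 = {2, 4, 5}
Tree: B1–B2, B2–B3, B3–B4, B2–B5, B4–B6, B4–B7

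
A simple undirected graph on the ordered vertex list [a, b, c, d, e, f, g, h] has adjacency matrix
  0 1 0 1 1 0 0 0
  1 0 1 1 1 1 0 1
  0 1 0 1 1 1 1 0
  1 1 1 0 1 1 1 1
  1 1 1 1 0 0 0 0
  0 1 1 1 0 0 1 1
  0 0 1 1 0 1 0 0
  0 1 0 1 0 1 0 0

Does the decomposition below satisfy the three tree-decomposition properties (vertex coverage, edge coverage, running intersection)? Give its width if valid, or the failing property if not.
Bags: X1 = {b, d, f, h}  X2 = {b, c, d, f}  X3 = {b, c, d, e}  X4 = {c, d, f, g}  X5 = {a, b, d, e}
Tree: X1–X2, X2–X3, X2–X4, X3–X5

Yes; width 3.

Vertex coverage: the bags together contain {a, b, c, d, e, f, g, h}, the full vertex set. Edge coverage: each edge of G has both endpoints in at least one bag. Running intersection: for every vertex, the bags containing it form a connected subtree. All three properties hold, so this is a valid tree decomposition of width max|bag| − 1 = 3, and hence tw(G) ≤ 3.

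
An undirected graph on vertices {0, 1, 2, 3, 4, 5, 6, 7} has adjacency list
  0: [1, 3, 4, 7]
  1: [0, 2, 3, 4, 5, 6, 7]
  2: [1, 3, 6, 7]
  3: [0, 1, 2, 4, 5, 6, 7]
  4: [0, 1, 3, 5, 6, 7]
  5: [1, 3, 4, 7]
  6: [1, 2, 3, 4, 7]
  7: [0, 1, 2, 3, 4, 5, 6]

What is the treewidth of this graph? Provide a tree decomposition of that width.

The largest bag has 5 vertices, giving width 4; this decomposition certifies tw(G) ≤ 4. For the lower bound, the 5 vertices {1, 2, 3, 6, 7} are pairwise adjacent, and any tree decomposition puts a clique entirely inside one bag — forcing width ≥ 4. Hence tw(G) = 4 exactly.

Treewidth 4.
Bags: B1 = {1, 2, 3, 6, 7}  B2 = {1, 3, 4, 6, 7}  B3 = {1, 3, 4, 5, 7}  B4 = {0, 1, 3, 4, 7}
Tree: B1–B2, B2–B3, B3–B4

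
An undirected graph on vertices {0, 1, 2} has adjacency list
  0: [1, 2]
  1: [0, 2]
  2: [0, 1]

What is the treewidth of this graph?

2

A width-2 tree decomposition is:
Bags: B1 = {0, 1, 2}
Tree: (single bag)
A single bag containing all 3 vertices is trivially a valid decomposition of width 2. On the other hand G contains the 3-clique {0, 1, 2}. A clique must lie in a single bag of any decomposition, so no decomposition can have width below 2. Hence tw(G) = 2 exactly.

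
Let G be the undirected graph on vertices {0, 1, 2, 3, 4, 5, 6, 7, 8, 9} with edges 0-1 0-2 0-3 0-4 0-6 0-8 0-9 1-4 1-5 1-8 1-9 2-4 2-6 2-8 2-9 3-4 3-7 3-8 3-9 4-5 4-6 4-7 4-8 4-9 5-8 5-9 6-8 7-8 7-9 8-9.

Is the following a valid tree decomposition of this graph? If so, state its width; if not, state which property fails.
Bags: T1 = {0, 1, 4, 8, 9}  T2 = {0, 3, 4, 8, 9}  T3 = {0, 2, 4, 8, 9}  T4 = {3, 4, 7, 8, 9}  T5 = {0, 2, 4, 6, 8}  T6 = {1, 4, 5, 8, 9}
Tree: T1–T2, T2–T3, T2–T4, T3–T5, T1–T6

Vertex coverage: the bags together contain {0, 1, 2, 3, 4, 5, 6, 7, 8, 9}, the full vertex set. Edge coverage: each edge of G has both endpoints in at least one bag. Running intersection: for every vertex, the bags containing it form a connected subtree. All three properties hold, so this is a valid tree decomposition of width max|bag| − 1 = 4, and hence tw(G) ≤ 4.

Yes; width 4.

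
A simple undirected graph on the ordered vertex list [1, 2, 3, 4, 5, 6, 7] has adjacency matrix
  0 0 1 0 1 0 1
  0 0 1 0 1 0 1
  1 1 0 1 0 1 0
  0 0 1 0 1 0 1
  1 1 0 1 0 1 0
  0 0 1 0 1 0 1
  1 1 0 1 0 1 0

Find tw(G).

3

A width-3 tree decomposition is:
Bags: B1 = {3, 5, 6, 7}  B2 = {1, 3, 5, 7}  B3 = {3, 4, 5, 7}  B4 = {2, 3, 5, 7}
Tree: B1–B2, B2–B3, B3–B4
Each bag holds 4 vertices, so the decomposition has width 3, which upper-bounds the treewidth. For the lower bound: the 4 vertex sets {3,6}, {1,7}, {5}, {4} are disjoint, each induces a connected subgraph, and every pair is joined by at least one edge of G. Contracting each set to a single vertex therefore yields K_{4} as a minor, and since treewidth is minor-monotone, tw(G) ≥ tw(K_{4}) = 3. Therefore the treewidth is 3.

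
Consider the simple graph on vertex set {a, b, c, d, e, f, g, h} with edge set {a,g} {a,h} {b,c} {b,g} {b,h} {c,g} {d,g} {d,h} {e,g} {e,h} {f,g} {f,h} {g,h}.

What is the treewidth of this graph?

2

A width-2 tree decomposition is:
Bags: B1 = {e, g, h}  B2 = {b, g, h}  B3 = {d, g, h}  B4 = {f, g, h}  B5 = {b, c, g}  B6 = {a, g, h}
Tree: B1–B2, B1–B3, B3–B4, B2–B5, B2–B6
Each bag holds 3 vertices, so the decomposition has width 2, which upper-bounds the treewidth. On the other hand G contains the 3-clique {d, g, h}. A clique must lie in a single bag of any decomposition, so no decomposition can have width below 2. Combining the bounds, tw(G) = 2.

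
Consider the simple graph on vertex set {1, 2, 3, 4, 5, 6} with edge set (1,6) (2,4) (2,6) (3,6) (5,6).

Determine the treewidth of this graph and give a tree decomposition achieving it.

Treewidth 1.
Bags: B1 = {2, 6}  B2 = {3, 6}  B3 = {1, 6}  B4 = {2, 4}  B5 = {5, 6}
Tree: B1–B2, B2–B3, B1–B4, B3–B5

Each bag holds 2 vertices, so the decomposition has width 1, which upper-bounds the treewidth. Since G has at least one edge (e.g. 2–6), it is not an edgeless graph, so tw(G) ≥ 1. Therefore the treewidth is 1.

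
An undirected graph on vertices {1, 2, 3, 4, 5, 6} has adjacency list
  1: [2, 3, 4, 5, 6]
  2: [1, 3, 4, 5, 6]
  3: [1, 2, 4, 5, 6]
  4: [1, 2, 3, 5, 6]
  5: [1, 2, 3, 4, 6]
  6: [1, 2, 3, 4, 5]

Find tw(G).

A width-5 tree decomposition is:
Bags: B1 = {1, 2, 3, 4, 5, 6}
Tree: (single bag)
A single bag containing all 6 vertices is trivially a valid decomposition of width 5. On the other hand G contains the 6-clique {1, 2, 3, 4, 5, 6}. A clique must lie in a single bag of any decomposition, so no decomposition can have width below 5. The upper and lower bounds meet at 5, so that is the treewidth.

5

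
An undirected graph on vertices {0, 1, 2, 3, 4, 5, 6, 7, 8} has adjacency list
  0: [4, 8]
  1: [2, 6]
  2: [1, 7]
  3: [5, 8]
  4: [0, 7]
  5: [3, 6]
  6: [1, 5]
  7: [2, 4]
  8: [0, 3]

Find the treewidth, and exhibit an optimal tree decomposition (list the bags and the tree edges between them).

Treewidth 2.
One optimal decomposition is:
Bags: B1 = {0, 4, 8}  B2 = {4, 7, 8}  B3 = {2, 7, 8}  B4 = {1, 2, 8}  B5 = {1, 6, 8}  B6 = {5, 6, 8}  B7 = {3, 5, 8}
Tree: B1–B2, B2–B3, B3–B4, B4–B5, B5–B6, B6–B7

The largest bag has 3 vertices, giving width 2; this decomposition certifies tw(G) ≤ 2. The edges 8–0–4–7–2–1–6–5–3–8 form a cycle, so G is not a tree and its treewidth is at least 2. Hence tw(G) = 2 exactly.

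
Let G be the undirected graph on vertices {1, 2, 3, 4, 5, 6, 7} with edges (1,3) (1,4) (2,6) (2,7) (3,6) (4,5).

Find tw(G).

1

A width-1 tree decomposition is:
Bags: B1 = {4, 5}  B2 = {1, 4}  B3 = {1, 3}  B4 = {3, 6}  B5 = {2, 6}  B6 = {2, 7}
Tree: B1–B2, B2–B3, B3–B4, B4–B5, B5–B6
The largest bag has 2 vertices, giving width 1; this decomposition certifies tw(G) ≤ 1. Any graph with an edge has treewidth ≥ 1, and G has the edge 5–4. Hence tw(G) = 1 exactly.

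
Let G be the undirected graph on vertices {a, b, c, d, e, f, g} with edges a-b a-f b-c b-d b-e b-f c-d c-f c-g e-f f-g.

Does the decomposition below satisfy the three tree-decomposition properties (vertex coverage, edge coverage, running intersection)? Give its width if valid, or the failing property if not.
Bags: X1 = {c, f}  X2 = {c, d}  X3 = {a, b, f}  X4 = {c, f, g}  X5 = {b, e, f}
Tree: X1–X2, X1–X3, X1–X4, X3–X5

A tree decomposition must satisfy three properties: every vertex lies in some bag; for every edge, both endpoints lie together in some bag; and for every vertex, the bags containing it form a connected subtree. Here edge (b,c) lies in no bag, so the decomposition is invalid.

No — edge (b,c) lies in no bag.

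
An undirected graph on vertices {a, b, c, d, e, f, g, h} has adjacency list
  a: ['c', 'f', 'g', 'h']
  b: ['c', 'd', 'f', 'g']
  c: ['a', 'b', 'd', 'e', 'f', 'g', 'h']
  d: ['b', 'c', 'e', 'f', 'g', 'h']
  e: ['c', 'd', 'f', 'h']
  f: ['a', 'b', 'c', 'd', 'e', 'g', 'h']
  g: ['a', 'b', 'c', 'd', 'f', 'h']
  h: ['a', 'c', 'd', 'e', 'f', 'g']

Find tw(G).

A width-4 tree decomposition is:
Bags: B1 = {c, d, f, g, h}  B2 = {b, c, d, f, g}  B3 = {c, d, e, f, h}  B4 = {a, c, f, g, h}
Tree: B1–B2, B1–B3, B1–B4
Every bag has size at most 5, so the width is 5 − 1 = 4 and tw(G) ≤ 4. For the lower bound, the 5 vertices {c, d, f, g, h} are pairwise adjacent, and any tree decomposition puts a clique entirely inside one bag — forcing width ≥ 4. Therefore the treewidth is 4.

4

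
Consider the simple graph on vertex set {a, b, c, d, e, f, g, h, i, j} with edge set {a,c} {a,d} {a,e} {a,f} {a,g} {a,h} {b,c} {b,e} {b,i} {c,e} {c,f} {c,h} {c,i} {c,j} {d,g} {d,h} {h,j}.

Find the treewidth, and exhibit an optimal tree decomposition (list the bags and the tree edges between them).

Treewidth 2.
Bags: B1 = {a, c, h}  B2 = {a, d, h}  B3 = {a, c, e}  B4 = {c, h, j}  B5 = {b, c, e}  B6 = {b, c, i}  B7 = {a, c, f}  B8 = {a, d, g}
Tree: B1–B2, B1–B3, B1–B4, B3–B5, B5–B6, B3–B7, B2–B8

Each bag holds 3 vertices, so the decomposition has width 2, which upper-bounds the treewidth. On the other hand G contains the 3-clique {a, d, g}. A clique must lie in a single bag of any decomposition, so no decomposition can have width below 2. The upper and lower bounds meet at 2, so that is the treewidth.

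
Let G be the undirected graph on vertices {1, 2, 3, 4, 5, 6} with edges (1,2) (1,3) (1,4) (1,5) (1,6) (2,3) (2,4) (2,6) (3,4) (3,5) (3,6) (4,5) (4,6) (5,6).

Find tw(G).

A width-4 tree decomposition is:
Bags: B1 = {1, 2, 3, 4, 6}  B2 = {1, 3, 4, 5, 6}
Tree: B1–B2
The largest bag has 5 vertices, giving width 4; this decomposition certifies tw(G) ≤ 4. For the lower bound, the 5 vertices {1, 2, 3, 4, 6} are pairwise adjacent, and any tree decomposition puts a clique entirely inside one bag — forcing width ≥ 4. Combining the bounds, tw(G) = 4.

4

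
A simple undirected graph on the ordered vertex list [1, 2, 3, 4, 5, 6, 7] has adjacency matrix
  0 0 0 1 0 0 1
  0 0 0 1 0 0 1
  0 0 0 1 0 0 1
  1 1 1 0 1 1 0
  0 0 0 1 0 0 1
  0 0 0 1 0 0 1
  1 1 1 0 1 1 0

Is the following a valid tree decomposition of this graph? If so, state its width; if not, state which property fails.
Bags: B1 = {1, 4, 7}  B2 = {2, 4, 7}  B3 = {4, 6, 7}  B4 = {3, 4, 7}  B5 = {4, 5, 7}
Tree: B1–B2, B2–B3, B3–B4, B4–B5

Checking the three conditions: (i) the bags cover all of {1, 2, 3, 4, 5, 6, 7}; (ii) for each edge, some bag contains both endpoints; (iii) the bags containing any fixed vertex form a subtree. All hold, so the decomposition is valid with width 3 − 1 = 2.

Yes; width 2.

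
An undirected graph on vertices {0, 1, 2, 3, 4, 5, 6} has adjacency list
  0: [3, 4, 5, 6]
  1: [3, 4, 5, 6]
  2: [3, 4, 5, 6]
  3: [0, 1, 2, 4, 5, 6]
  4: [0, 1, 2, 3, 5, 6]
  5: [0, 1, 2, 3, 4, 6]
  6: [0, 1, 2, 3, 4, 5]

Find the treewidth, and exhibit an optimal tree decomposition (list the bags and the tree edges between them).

Treewidth 4.
Bags: B1 = {0, 3, 4, 5, 6}  B2 = {2, 3, 4, 5, 6}  B3 = {1, 3, 4, 5, 6}
Tree: B1–B2, B2–B3

Each bag holds 5 vertices, so the decomposition has width 4, which upper-bounds the treewidth. For the lower bound, the 5 vertices {0, 3, 4, 5, 6} are pairwise adjacent, and any tree decomposition puts a clique entirely inside one bag — forcing width ≥ 4. Combining the bounds, tw(G) = 4.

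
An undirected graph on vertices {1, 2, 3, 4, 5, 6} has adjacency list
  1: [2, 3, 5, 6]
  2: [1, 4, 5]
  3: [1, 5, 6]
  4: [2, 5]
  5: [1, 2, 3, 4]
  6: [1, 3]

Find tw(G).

A width-2 tree decomposition is:
Bags: B1 = {1, 2, 5}  B2 = {2, 4, 5}  B3 = {1, 3, 5}  B4 = {1, 3, 6}
Tree: B1–B2, B1–B3, B3–B4
The largest bag has 3 vertices, giving width 2; this decomposition certifies tw(G) ≤ 2. Conversely, {1, 2, 5} is a clique of size 3, and the vertices of any clique must share a bag in every tree decomposition; so some bag has ≥ 3 vertices and tw(G) ≥ 2. Hence tw(G) = 2 exactly.

2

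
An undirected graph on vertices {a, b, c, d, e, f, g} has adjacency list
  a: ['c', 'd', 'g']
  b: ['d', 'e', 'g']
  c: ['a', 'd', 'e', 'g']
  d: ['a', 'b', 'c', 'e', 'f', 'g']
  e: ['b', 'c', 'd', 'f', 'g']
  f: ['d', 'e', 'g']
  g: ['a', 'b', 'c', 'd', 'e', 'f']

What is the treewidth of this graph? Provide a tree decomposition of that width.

The largest bag has 4 vertices, giving width 3; this decomposition certifies tw(G) ≤ 3. On the other hand G contains the 4-clique {c, d, e, g}. A clique must lie in a single bag of any decomposition, so no decomposition can have width below 3. The upper and lower bounds meet at 3, so that is the treewidth.

Treewidth 3.
Bags: B1 = {c, d, e, g}  B2 = {d, e, f, g}  B3 = {b, d, e, g}  B4 = {a, c, d, g}
Tree: B1–B2, B1–B3, B1–B4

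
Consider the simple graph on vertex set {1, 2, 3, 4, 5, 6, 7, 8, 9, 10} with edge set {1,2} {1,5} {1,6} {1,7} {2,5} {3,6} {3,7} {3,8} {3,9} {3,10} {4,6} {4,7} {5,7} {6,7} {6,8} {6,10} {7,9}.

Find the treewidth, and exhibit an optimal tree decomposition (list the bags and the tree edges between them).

Treewidth 2.
One such decomposition:
Bags: B1 = {3, 6, 7}  B2 = {4, 6, 7}  B3 = {1, 6, 7}  B4 = {1, 5, 7}  B5 = {3, 7, 9}  B6 = {3, 6, 8}  B7 = {3, 6, 10}  B8 = {1, 2, 5}
Tree: B1–B2, B1–B3, B3–B4, B1–B5, B1–B6, B6–B7, B4–B8

Every bag has size at most 3, so the width is 3 − 1 = 2 and tw(G) ≤ 2. Conversely, {3, 7, 9} is a clique of size 3, and the vertices of any clique must share a bag in every tree decomposition; so some bag has ≥ 3 vertices and tw(G) ≥ 2. Therefore the treewidth is 2.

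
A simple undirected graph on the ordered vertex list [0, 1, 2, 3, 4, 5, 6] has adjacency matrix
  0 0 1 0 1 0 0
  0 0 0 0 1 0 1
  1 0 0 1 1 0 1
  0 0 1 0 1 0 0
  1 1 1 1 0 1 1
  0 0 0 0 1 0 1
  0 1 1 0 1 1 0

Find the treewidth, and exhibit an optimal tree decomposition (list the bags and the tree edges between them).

The largest bag has 3 vertices, giving width 2; this decomposition certifies tw(G) ≤ 2. Conversely, {1, 4, 6} is a clique of size 3, and the vertices of any clique must share a bag in every tree decomposition; so some bag has ≥ 3 vertices and tw(G) ≥ 2. Combining the bounds, tw(G) = 2.

Treewidth 2.
One optimal decomposition is:
Bags: B1 = {1, 4, 6}  B2 = {2, 4, 6}  B3 = {2, 3, 4}  B4 = {4, 5, 6}  B5 = {0, 2, 4}
Tree: B1–B2, B2–B3, B1–B4, B2–B5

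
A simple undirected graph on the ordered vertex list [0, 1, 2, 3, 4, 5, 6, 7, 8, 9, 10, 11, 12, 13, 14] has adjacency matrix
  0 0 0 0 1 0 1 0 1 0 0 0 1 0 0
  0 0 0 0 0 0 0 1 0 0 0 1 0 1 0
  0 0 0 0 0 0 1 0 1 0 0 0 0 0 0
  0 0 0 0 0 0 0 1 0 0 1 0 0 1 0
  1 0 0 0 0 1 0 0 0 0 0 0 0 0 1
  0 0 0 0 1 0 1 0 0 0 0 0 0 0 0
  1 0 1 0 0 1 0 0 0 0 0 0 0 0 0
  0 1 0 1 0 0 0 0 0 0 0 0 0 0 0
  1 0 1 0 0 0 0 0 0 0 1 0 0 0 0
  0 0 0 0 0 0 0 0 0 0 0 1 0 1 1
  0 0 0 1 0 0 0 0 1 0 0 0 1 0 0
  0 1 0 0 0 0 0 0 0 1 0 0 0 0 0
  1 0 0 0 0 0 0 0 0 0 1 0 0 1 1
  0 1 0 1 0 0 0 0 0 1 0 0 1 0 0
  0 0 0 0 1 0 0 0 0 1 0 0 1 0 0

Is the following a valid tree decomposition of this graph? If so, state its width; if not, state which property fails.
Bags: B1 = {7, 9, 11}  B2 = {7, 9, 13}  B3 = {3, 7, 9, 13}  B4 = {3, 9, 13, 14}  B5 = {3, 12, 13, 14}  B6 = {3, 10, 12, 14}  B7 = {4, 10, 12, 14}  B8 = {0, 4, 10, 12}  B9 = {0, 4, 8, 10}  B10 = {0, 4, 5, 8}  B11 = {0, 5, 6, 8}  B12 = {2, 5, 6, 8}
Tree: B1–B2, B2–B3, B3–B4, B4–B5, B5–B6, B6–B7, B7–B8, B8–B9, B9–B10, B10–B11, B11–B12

A tree decomposition must satisfy three properties: every vertex lies in some bag; for every edge, both endpoints lie together in some bag; and for every vertex, the bags containing it form a connected subtree. Here vertex 1 appears in no bag, so the decomposition is invalid.

No — vertex 1 appears in no bag.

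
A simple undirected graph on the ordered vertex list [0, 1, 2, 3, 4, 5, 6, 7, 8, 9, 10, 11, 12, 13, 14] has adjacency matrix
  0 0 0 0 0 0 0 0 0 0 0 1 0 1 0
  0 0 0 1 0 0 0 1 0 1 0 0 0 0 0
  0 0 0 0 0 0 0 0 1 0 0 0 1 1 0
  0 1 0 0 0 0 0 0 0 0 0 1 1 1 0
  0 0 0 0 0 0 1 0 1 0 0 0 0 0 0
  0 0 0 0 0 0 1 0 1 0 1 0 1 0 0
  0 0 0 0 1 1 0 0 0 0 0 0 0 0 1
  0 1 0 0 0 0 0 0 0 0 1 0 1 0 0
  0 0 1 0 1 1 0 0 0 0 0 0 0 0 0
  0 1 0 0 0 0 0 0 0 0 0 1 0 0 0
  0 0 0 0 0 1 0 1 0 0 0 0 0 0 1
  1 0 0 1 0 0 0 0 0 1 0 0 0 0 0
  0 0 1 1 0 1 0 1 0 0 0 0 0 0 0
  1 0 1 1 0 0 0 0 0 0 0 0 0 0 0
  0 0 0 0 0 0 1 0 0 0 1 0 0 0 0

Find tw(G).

3

A width-3 tree decomposition is:
Bags: B1 = {4, 6, 10, 14}  B2 = {4, 5, 6, 10}  B3 = {4, 5, 8, 10}  B4 = {5, 7, 8, 10}  B5 = {5, 7, 8, 12}  B6 = {2, 7, 8, 12}  B7 = {1, 2, 7, 12}  B8 = {1, 2, 3, 12}  B9 = {1, 2, 3, 13}  B10 = {1, 3, 9, 13}  B11 = {3, 9, 11, 13}  B12 = {0, 9, 11, 13}
Tree: B1–B2, B2–B3, B3–B4, B4–B5, B5–B6, B6–B7, B7–B8, B8–B9, B9–B10, B10–B11, B11–B12
Every bag has size at most 4, so the width is 4 − 1 = 3 and tw(G) ≤ 3. For the lower bound: the 4 vertex sets {4,6,14}, {10}, {5}, {2,7,8,12} are disjoint, each induces a connected subgraph, and every pair is joined by at least one edge of G. Contracting each set to a single vertex therefore yields K_{4} as a minor, and since treewidth is minor-monotone, tw(G) ≥ tw(K_{4}) = 3. The upper and lower bounds meet at 3, so that is the treewidth.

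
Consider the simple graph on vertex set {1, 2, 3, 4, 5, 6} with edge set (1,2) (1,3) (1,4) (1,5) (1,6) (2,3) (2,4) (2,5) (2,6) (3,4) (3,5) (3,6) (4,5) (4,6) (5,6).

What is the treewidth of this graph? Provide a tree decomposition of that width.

Treewidth 5.
One such decomposition:
Bags: B1 = {1, 2, 3, 4, 5, 6}
Tree: (single bag)

With just one bag of size 6, the width is 6 − 1 = 5, so tw(G) ≤ 5. Conversely, {1, 2, 3, 4, 5, 6} is a clique of size 6, and the vertices of any clique must share a bag in every tree decomposition; so some bag has ≥ 6 vertices and tw(G) ≥ 5. The upper and lower bounds meet at 5, so that is the treewidth.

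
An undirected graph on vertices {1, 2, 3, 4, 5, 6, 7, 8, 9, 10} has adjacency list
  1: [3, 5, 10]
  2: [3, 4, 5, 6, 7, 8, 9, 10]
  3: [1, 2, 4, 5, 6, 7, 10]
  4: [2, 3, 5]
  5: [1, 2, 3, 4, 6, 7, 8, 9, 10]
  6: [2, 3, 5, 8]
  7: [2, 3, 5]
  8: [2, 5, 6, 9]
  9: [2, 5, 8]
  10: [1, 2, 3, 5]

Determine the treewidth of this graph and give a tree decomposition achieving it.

Treewidth 3.
Bags: B1 = {2, 3, 5, 7}  B2 = {2, 3, 5, 6}  B3 = {2, 3, 4, 5}  B4 = {2, 3, 5, 10}  B5 = {2, 5, 6, 8}  B6 = {2, 5, 8, 9}  B7 = {1, 3, 5, 10}
Tree: B1–B2, B2–B3, B3–B4, B2–B5, B5–B6, B4–B7

Every bag has size at most 4, so the width is 4 − 1 = 3 and tw(G) ≤ 3. Conversely, {1, 3, 5, 10} is a clique of size 4, and the vertices of any clique must share a bag in every tree decomposition; so some bag has ≥ 4 vertices and tw(G) ≥ 3. Combining the bounds, tw(G) = 3.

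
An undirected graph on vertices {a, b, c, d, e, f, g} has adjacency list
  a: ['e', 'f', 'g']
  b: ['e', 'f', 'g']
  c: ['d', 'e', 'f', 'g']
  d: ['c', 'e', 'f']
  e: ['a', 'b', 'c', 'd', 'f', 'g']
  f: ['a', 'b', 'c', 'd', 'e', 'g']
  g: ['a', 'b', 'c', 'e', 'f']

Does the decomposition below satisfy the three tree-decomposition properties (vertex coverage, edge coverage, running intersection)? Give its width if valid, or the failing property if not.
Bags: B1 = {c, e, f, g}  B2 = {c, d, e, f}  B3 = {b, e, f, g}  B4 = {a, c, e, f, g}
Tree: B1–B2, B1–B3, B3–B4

No — bags containing vertex c are not connected in the tree.

A tree decomposition must satisfy three properties: every vertex lies in some bag; for every edge, both endpoints lie together in some bag; and for every vertex, the bags containing it form a connected subtree. Here bags containing vertex c are not connected in the tree, so the decomposition is invalid.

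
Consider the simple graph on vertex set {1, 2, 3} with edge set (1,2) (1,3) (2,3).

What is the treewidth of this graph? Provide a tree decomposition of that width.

Treewidth 2.
One such decomposition:
Bags: B1 = {1, 2, 3}
Tree: (single bag)

With just one bag of size 3, the width is 3 − 1 = 2, so tw(G) ≤ 2. Conversely, {1, 2, 3} is a clique of size 3, and the vertices of any clique must share a bag in every tree decomposition; so some bag has ≥ 3 vertices and tw(G) ≥ 2. Combining the bounds, tw(G) = 2.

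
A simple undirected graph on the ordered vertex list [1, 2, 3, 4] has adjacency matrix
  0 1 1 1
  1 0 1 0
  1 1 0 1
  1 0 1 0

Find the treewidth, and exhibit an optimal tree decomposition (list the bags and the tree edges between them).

Every bag has size at most 3, so the width is 3 − 1 = 2 and tw(G) ≤ 2. For the lower bound, the 3 vertices {1, 2, 3} are pairwise adjacent, and any tree decomposition puts a clique entirely inside one bag — forcing width ≥ 2. Combining the bounds, tw(G) = 2.

Treewidth 2.
One such decomposition:
Bags: B1 = {1, 3, 4}  B2 = {1, 2, 3}
Tree: B1–B2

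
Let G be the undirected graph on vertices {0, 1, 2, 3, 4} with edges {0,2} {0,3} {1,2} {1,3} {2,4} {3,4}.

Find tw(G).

A width-2 tree decomposition is:
Bags: B1 = {2, 3, 4}  B2 = {1, 2, 3}  B3 = {0, 2, 3}
Tree: B1–B2, B2–B3
The largest bag has 3 vertices, giving width 2; this decomposition certifies tw(G) ≤ 2. For the lower bound, G contains the cycle 4–2–1–3–4, so G is not a forest; only forests have treewidth ≤ 1, hence tw(G) ≥ 2. Combining the bounds, tw(G) = 2.

2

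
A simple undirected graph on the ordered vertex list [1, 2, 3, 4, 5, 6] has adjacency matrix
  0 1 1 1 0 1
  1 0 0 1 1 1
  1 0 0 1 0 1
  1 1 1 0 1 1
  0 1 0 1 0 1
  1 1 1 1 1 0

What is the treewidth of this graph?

3

A width-3 tree decomposition is:
Bags: B1 = {1, 3, 4, 6}  B2 = {1, 2, 4, 6}  B3 = {2, 4, 5, 6}
Tree: B1–B2, B2–B3
Every bag has size at most 4, so the width is 4 − 1 = 3 and tw(G) ≤ 3. On the other hand G contains the 4-clique {1, 2, 4, 6}. A clique must lie in a single bag of any decomposition, so no decomposition can have width below 3. The upper and lower bounds meet at 3, so that is the treewidth.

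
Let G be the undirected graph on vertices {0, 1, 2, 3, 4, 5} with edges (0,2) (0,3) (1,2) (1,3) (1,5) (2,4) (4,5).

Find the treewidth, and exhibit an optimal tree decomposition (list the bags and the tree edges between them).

The largest bag has 3 vertices, giving width 2; this decomposition certifies tw(G) ≤ 2. For the lower bound, G contains the cycle 4–5–1–2–4, so G is not a forest; only forests have treewidth ≤ 1, hence tw(G) ≥ 2. Combining the bounds, tw(G) = 2.

Treewidth 2.
Bags: B1 = {2, 4, 5}  B2 = {1, 2, 5}  B3 = {0, 1, 2}  B4 = {0, 1, 3}
Tree: B1–B2, B2–B3, B3–B4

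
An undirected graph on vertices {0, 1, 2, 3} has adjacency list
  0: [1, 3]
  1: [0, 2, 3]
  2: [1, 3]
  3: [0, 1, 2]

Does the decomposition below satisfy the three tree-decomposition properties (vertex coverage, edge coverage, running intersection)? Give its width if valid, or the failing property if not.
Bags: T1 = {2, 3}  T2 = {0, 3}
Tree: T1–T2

No — vertex 1 appears in no bag.

A tree decomposition must satisfy three properties: every vertex lies in some bag; for every edge, both endpoints lie together in some bag; and for every vertex, the bags containing it form a connected subtree. Here vertex 1 appears in no bag, so the decomposition is invalid.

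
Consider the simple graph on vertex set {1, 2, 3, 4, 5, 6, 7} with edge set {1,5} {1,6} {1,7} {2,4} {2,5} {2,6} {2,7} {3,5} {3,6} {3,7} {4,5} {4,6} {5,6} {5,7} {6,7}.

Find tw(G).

3

A width-3 tree decomposition is:
Bags: B1 = {1, 5, 6, 7}  B2 = {3, 5, 6, 7}  B3 = {2, 5, 6, 7}  B4 = {2, 4, 5, 6}
Tree: B1–B2, B1–B3, B3–B4
The largest bag has 4 vertices, giving width 3; this decomposition certifies tw(G) ≤ 3. Conversely, {2, 4, 5, 6} is a clique of size 4, and the vertices of any clique must share a bag in every tree decomposition; so some bag has ≥ 4 vertices and tw(G) ≥ 3. Therefore the treewidth is 3.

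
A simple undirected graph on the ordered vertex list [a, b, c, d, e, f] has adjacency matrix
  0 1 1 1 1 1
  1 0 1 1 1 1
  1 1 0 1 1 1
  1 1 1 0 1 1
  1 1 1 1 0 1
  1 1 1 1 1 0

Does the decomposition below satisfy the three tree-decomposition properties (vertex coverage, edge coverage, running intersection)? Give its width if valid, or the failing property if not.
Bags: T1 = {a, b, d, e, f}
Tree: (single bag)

No — vertex c appears in no bag.

A tree decomposition must satisfy three properties: every vertex lies in some bag; for every edge, both endpoints lie together in some bag; and for every vertex, the bags containing it form a connected subtree. Here vertex c appears in no bag, so the decomposition is invalid.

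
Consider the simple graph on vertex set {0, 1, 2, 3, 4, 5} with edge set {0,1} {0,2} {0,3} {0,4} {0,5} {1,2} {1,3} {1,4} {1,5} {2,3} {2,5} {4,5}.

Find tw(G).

A width-3 tree decomposition is:
Bags: B1 = {0, 1, 4, 5}  B2 = {0, 1, 2, 5}  B3 = {0, 1, 2, 3}
Tree: B1–B2, B2–B3
Every bag has size at most 4, so the width is 4 − 1 = 3 and tw(G) ≤ 3. On the other hand G contains the 4-clique {0, 1, 2, 3}. A clique must lie in a single bag of any decomposition, so no decomposition can have width below 3. Hence tw(G) = 3 exactly.

3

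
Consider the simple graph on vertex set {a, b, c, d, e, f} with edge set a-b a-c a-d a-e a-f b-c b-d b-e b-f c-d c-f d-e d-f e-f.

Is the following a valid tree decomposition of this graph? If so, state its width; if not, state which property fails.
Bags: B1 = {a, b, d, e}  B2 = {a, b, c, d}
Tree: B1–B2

No — vertex f appears in no bag.

A tree decomposition must satisfy three properties: every vertex lies in some bag; for every edge, both endpoints lie together in some bag; and for every vertex, the bags containing it form a connected subtree. Here vertex f appears in no bag, so the decomposition is invalid.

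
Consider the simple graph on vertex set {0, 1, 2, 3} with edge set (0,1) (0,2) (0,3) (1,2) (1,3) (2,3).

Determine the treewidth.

3

A width-3 tree decomposition is:
Bags: B1 = {0, 1, 2, 3}
Tree: (single bag)
With just one bag of size 4, the width is 4 − 1 = 3, so tw(G) ≤ 3. For the lower bound, the 4 vertices {0, 1, 2, 3} are pairwise adjacent, and any tree decomposition puts a clique entirely inside one bag — forcing width ≥ 3. The upper and lower bounds meet at 3, so that is the treewidth.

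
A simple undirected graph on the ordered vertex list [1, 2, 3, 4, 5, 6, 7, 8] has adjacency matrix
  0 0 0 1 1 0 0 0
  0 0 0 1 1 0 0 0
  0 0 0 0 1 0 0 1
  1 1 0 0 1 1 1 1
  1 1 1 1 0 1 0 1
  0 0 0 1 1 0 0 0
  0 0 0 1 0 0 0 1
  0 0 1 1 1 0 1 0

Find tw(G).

A width-2 tree decomposition is:
Bags: B1 = {3, 5, 8}  B2 = {4, 5, 8}  B3 = {4, 7, 8}  B4 = {4, 5, 6}  B5 = {1, 4, 5}  B6 = {2, 4, 5}
Tree: B1–B2, B2–B3, B2–B4, B4–B5, B2–B6
The largest bag has 3 vertices, giving width 2; this decomposition certifies tw(G) ≤ 2. Conversely, {3, 5, 8} is a clique of size 3, and the vertices of any clique must share a bag in every tree decomposition; so some bag has ≥ 3 vertices and tw(G) ≥ 2. Therefore the treewidth is 2.

2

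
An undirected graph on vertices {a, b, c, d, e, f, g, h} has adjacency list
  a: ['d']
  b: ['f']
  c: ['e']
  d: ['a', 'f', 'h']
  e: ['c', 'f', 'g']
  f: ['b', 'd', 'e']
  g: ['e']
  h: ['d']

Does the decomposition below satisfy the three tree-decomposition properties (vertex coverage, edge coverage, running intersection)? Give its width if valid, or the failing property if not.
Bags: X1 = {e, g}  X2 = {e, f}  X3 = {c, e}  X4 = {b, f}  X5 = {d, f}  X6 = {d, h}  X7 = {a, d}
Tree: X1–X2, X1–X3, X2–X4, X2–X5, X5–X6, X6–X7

Every vertex of G appears in some bag (union = {a, b, c, d, e, f, g, h}); every edge is covered by a bag; and for each vertex v the set of bags containing v is connected in the bag tree. The decomposition is therefore valid. The largest bag has 2 vertices, so the width is 1.

Yes; width 1.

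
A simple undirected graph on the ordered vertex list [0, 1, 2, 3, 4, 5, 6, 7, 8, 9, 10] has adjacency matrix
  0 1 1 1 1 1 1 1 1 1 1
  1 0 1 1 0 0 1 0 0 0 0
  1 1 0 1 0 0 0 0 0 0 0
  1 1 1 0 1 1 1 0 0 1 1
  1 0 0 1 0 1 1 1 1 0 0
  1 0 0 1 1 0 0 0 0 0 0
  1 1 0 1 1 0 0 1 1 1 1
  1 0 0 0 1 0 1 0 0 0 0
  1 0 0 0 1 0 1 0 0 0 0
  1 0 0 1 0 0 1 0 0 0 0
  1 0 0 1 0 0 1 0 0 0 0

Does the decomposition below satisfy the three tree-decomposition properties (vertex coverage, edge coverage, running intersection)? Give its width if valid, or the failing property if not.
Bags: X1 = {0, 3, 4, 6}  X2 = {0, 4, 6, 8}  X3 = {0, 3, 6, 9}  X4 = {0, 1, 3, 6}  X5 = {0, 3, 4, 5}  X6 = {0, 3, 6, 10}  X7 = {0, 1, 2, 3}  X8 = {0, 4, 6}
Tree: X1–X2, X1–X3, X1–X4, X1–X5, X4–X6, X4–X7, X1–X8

No — vertex 7 appears in no bag.

A tree decomposition must satisfy three properties: every vertex lies in some bag; for every edge, both endpoints lie together in some bag; and for every vertex, the bags containing it form a connected subtree. Here vertex 7 appears in no bag, so the decomposition is invalid.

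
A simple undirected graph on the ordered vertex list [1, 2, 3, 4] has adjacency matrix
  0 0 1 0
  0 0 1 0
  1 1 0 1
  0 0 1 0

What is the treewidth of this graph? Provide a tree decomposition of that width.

Every bag has size at most 2, so the width is 2 − 1 = 1 and tw(G) ≤ 1. G has an edge, so its treewidth is at least 1. The upper and lower bounds meet at 1, so that is the treewidth.

Treewidth 1.
Bags: B1 = {2, 3}  B2 = {1, 3}  B3 = {3, 4}
Tree: B1–B2, B1–B3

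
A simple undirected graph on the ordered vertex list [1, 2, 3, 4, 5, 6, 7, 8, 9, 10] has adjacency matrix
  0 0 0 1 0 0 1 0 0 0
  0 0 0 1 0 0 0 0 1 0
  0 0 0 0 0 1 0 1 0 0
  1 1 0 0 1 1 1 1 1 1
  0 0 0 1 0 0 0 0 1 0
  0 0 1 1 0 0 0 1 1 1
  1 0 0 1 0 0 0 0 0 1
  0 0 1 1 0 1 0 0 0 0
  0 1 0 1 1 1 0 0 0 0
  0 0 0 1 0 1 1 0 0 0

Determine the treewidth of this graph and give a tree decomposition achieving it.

Treewidth 2.
One optimal decomposition is:
Bags: B1 = {4, 6, 9}  B2 = {4, 6, 8}  B3 = {3, 6, 8}  B4 = {2, 4, 9}  B5 = {4, 6, 10}  B6 = {4, 7, 10}  B7 = {1, 4, 7}  B8 = {4, 5, 9}
Tree: B1–B2, B2–B3, B1–B4, B1–B5, B5–B6, B6–B7, B4–B8

Each bag holds 3 vertices, so the decomposition has width 2, which upper-bounds the treewidth. Conversely, {3, 6, 8} is a clique of size 3, and the vertices of any clique must share a bag in every tree decomposition; so some bag has ≥ 3 vertices and tw(G) ≥ 2. Therefore the treewidth is 2.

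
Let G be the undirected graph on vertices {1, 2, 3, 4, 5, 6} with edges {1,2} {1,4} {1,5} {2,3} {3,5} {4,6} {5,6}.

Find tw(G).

2

A width-2 tree decomposition is:
Bags: B1 = {1, 4, 6}  B2 = {1, 5, 6}  B3 = {1, 2, 5}  B4 = {2, 3, 5}
Tree: B1–B2, B2–B3, B3–B4
Every bag has size at most 3, so the width is 3 − 1 = 2 and tw(G) ≤ 2. The edges 4–6–5–1–4 form a cycle, so G is not a tree and its treewidth is at least 2. Combining the bounds, tw(G) = 2.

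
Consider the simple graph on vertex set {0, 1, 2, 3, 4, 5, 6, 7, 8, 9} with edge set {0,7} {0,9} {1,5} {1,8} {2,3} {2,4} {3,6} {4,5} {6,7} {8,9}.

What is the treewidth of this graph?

A width-2 tree decomposition is:
Bags: B1 = {2, 3, 4}  B2 = {3, 4, 5}  B3 = {1, 3, 5}  B4 = {1, 3, 8}  B5 = {3, 8, 9}  B6 = {0, 3, 9}  B7 = {0, 3, 7}  B8 = {3, 6, 7}
Tree: B1–B2, B2–B3, B3–B4, B4–B5, B5–B6, B6–B7, B7–B8
The largest bag has 3 vertices, giving width 2; this decomposition certifies tw(G) ≤ 2. Since 3–2–4–5–1–8–9–0–7–6–3 is a cycle in G, G is not acyclic. Forests are exactly the graphs of treewidth ≤ 1, so tw(G) ≥ 2. Therefore the treewidth is 2.

2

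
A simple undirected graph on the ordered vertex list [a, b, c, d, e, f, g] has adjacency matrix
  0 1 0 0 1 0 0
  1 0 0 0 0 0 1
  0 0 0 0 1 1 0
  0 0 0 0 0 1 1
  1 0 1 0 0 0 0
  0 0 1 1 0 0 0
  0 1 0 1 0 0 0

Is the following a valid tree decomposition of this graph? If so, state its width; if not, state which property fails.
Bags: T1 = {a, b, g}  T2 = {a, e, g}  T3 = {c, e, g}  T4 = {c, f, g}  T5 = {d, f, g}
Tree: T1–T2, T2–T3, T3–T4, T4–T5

Yes; width 2.

Every vertex of G appears in some bag (union = {a, b, c, d, e, f, g}); every edge is covered by a bag; and for each vertex v the set of bags containing v is connected in the bag tree. The decomposition is therefore valid. The largest bag has 3 vertices, so the width is 2.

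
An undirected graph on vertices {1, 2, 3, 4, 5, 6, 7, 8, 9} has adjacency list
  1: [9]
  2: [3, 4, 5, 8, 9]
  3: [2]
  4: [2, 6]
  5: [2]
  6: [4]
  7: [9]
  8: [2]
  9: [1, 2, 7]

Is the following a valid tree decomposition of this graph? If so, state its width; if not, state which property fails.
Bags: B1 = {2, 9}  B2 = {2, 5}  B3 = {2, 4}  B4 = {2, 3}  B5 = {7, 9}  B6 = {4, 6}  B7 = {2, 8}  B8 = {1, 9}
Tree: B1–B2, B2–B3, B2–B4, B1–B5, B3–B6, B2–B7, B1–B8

Yes; width 1.

Every vertex of G appears in some bag (union = {1, 2, 3, 4, 5, 6, 7, 8, 9}); every edge is covered by a bag; and for each vertex v the set of bags containing v is connected in the bag tree. The decomposition is therefore valid. The largest bag has 2 vertices, so the width is 1.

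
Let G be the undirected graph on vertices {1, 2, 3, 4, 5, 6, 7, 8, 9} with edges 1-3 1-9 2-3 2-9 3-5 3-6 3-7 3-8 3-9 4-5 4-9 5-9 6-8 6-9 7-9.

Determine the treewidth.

A width-2 tree decomposition is:
Bags: B1 = {3, 6, 9}  B2 = {2, 3, 9}  B3 = {3, 5, 9}  B4 = {4, 5, 9}  B5 = {3, 6, 8}  B6 = {3, 7, 9}  B7 = {1, 3, 9}
Tree: B1–B2, B2–B3, B3–B4, B1–B5, B2–B6, B6–B7
Each bag holds 3 vertices, so the decomposition has width 2, which upper-bounds the treewidth. For the lower bound, the 3 vertices {3, 6, 8} are pairwise adjacent, and any tree decomposition puts a clique entirely inside one bag — forcing width ≥ 2. Therefore the treewidth is 2.

2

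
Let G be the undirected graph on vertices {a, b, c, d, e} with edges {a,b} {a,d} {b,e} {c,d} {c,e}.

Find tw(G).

2

A width-2 tree decomposition is:
Bags: B1 = {a, b, d}  B2 = {b, d, e}  B3 = {c, d, e}
Tree: B1–B2, B2–B3
Every bag has size at most 3, so the width is 3 − 1 = 2 and tw(G) ≤ 2. The edges d–a–b–e–c–d form a cycle, so G is not a tree and its treewidth is at least 2. The upper and lower bounds meet at 2, so that is the treewidth.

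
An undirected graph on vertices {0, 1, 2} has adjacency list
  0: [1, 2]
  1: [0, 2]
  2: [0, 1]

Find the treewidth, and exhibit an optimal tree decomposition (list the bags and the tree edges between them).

With just one bag of size 3, the width is 3 − 1 = 2, so tw(G) ≤ 2. For the lower bound, the 3 vertices {0, 1, 2} are pairwise adjacent, and any tree decomposition puts a clique entirely inside one bag — forcing width ≥ 2. Therefore the treewidth is 2.

Treewidth 2.
One such decomposition:
Bags: B1 = {0, 1, 2}
Tree: (single bag)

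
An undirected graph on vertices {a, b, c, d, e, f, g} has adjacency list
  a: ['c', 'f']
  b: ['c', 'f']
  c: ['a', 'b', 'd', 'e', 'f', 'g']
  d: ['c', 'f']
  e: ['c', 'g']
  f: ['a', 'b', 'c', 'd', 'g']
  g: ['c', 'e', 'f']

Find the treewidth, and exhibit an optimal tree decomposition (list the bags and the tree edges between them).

Treewidth 2.
One such decomposition:
Bags: B1 = {c, d, f}  B2 = {c, f, g}  B3 = {a, c, f}  B4 = {b, c, f}  B5 = {c, e, g}
Tree: B1–B2, B1–B3, B3–B4, B2–B5

Each bag holds 3 vertices, so the decomposition has width 2, which upper-bounds the treewidth. Conversely, {c, e, g} is a clique of size 3, and the vertices of any clique must share a bag in every tree decomposition; so some bag has ≥ 3 vertices and tw(G) ≥ 2. The upper and lower bounds meet at 2, so that is the treewidth.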